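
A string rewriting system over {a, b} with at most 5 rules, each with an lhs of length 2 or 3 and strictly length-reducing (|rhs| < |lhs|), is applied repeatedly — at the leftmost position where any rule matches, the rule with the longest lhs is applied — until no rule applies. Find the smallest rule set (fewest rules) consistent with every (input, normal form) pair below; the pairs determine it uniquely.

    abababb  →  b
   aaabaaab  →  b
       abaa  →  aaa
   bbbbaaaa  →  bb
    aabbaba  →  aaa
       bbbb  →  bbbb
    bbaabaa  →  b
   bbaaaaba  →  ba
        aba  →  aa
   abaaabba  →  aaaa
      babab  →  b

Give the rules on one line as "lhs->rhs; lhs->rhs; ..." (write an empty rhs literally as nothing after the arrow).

  | abababb => aababb => aaabb => aab => ab => b
  | aaabaaab => aaaaaab => aaaaab => aaaab => aaab => aab => ab => b
  | abaa => aaa
  | bbbbaaaa => bbbaa => bb

ab->b; aba->aa; abb->b; baa->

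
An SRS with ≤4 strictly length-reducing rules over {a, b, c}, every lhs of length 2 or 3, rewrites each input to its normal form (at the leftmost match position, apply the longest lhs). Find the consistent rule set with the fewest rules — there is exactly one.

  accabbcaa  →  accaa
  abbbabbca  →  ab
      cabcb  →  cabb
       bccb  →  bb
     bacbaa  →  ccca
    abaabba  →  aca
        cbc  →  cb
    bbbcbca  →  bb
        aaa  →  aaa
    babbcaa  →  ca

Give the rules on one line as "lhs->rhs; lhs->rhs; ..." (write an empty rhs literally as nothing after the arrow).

ba->c; bba->; bc->b

  | accabbcaa => accabbaa => accaa
  | abbbabbca => abbbca => abbba => ab
  | cabcb => cabb
  | bccb => bcb => bb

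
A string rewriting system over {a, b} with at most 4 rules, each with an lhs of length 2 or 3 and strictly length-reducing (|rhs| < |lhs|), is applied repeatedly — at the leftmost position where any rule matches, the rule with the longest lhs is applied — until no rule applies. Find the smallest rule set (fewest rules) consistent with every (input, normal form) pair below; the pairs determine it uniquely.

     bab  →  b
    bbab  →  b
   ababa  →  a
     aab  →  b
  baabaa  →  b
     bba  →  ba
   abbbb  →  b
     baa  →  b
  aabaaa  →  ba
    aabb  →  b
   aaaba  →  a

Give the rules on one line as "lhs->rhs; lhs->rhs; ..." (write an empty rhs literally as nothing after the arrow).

  | bab => b
  | bbab => bab => b
  | ababa => aba => a
  | aab => b

aa->; ab->; bb->b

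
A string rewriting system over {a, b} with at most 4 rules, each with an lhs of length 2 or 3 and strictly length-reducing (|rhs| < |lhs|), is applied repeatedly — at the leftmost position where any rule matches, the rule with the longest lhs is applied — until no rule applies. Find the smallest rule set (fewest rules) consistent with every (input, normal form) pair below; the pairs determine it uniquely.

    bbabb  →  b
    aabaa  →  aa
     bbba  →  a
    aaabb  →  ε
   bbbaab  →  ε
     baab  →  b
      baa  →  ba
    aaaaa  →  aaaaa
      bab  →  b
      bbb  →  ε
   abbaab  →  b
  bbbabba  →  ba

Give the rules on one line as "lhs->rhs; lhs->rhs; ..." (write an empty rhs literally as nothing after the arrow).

  | bbabb => aabb => b
  | aabaa => aa
  | bbba => aba => a
  | aaabb => ab => ε

aab->; ab->; baa->ba; bb->a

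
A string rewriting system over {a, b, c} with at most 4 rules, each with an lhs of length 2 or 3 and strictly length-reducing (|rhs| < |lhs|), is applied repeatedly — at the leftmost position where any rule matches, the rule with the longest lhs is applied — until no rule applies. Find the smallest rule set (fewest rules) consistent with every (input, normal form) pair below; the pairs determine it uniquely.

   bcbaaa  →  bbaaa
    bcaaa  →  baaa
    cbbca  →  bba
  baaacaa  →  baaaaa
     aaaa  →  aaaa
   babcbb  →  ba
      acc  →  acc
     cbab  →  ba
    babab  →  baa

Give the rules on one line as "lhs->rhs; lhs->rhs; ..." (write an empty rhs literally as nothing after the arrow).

ab->a; ca->a; cb->b

  | bcbaaa => bbaaa
  | bcaaa => baaa
  | cbbca => bbca => bba
  | baaacaa => baaaaa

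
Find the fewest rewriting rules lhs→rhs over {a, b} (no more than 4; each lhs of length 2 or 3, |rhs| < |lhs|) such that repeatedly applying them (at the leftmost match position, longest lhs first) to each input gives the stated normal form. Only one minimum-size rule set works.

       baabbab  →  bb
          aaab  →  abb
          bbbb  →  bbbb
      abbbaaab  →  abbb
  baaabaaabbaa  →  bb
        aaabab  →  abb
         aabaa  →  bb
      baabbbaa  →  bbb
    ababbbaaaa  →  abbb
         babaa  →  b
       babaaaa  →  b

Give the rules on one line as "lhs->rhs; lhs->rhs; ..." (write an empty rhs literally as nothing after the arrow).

  | baabbab => babbab => bbab => bb
  | aaab => abb
  | bbbb
  | abbbaaab => abbbaab => abbbab => abbb

aab->bb; ba->b; bab->b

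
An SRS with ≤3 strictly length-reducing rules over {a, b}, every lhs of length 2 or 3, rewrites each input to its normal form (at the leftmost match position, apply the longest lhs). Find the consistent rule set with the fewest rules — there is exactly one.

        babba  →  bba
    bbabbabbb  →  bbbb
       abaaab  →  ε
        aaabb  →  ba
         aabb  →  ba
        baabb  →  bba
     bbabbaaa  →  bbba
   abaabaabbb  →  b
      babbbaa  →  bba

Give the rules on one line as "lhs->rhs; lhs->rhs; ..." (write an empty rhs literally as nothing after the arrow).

aa->a; ab->; abb->ba

  | babba => bbaa => bba
  | bbabbabbb => bbbaabbb => bbbabbb => bbbbab => bbbb
  | abaaab => aaab => aab => ab => ε
  | aaabb => aabb => abb => ba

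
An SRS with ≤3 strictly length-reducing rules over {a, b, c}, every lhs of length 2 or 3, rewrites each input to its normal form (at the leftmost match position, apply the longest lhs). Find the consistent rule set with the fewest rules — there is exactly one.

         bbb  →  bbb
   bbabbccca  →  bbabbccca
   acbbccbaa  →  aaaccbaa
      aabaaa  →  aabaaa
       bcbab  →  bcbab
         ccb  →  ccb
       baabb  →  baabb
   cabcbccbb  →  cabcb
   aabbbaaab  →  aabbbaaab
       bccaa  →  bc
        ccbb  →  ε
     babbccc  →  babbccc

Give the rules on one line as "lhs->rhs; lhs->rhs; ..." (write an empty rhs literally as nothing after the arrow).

  | bbb
  | bbabbccca
  | acbbccbaa => aaaccbaa
  | aabaaa

caa->; cbb->aa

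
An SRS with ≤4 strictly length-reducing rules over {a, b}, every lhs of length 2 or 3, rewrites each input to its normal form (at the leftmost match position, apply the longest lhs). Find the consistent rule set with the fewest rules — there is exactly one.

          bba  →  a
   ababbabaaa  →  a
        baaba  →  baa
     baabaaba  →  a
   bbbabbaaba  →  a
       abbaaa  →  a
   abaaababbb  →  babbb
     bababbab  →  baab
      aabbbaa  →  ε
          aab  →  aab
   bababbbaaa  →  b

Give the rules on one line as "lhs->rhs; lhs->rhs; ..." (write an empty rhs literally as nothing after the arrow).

  | bba => a
  | ababbabaaa => abbabaaa => aabaaa => aaaa => a
  | baaba => baa
  | baabaaba => baaaba => bba => a

aaa->; aba->a; bba->a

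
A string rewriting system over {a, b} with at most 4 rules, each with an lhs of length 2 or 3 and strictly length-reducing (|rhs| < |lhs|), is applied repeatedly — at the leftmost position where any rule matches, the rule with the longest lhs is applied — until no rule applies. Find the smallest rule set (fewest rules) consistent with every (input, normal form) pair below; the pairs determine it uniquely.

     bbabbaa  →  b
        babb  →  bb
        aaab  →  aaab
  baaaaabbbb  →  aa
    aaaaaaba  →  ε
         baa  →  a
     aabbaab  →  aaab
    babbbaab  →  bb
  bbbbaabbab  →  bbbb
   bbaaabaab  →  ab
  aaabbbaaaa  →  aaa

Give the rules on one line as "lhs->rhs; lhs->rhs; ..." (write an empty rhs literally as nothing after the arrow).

aba->ba; abb->; ba->

  | bbabbaa => bbbaa => bba => b
  | babb => bb
  | aaab
  | baaaaabbbb => aaaabbbb => aaabb => aa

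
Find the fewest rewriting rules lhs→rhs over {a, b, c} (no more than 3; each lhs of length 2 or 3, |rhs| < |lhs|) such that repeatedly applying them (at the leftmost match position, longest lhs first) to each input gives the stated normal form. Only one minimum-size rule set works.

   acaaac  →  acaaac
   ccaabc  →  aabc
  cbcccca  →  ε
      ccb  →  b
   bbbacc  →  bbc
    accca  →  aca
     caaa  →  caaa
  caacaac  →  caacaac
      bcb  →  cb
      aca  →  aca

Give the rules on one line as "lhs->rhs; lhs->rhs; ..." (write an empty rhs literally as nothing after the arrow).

  | acaaac
  | ccaabc => aabc
  | cbcccca => cbcca => cba => cc => ε
  | ccb => b

ba->c; bcb->cb; cc->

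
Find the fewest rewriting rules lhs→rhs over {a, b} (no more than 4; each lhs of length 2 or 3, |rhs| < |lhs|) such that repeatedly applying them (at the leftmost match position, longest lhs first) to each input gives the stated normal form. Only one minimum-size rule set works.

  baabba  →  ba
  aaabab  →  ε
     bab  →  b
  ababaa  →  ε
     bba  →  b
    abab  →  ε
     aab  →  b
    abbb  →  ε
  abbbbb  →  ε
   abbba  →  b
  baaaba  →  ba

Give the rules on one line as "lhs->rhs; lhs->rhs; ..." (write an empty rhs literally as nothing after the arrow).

  | baabba => bbba => ba
  | aaabab => abab => ab => ε
  | bab => b
  | ababaa => abaa => aa => ε

aa->; ab->; bb->; bba->b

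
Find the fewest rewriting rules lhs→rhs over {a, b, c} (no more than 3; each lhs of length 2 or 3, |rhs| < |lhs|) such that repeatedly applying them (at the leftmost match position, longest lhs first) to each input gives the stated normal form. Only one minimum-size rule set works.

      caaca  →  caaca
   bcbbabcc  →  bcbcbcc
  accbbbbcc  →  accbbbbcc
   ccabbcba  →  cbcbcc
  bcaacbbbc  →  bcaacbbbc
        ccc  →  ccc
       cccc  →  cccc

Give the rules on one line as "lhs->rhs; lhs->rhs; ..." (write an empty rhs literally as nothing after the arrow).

  | caaca
  | bcbbabcc => bcbcbcc
  | accbbbbcc
  | ccabbcba => cbcbcba => cbcbcc

ba->c; cab->bc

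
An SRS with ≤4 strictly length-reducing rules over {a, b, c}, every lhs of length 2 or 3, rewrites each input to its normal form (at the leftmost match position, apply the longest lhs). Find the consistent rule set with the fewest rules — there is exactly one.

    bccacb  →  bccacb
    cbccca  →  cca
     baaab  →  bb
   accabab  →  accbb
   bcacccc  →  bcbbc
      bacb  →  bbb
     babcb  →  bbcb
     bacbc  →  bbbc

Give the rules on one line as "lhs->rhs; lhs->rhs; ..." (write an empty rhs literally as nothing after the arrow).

  | bccacb
  | cbccca => cca
  | baaab => baab => bab => bb
  | accabab => accbab => accbb

ab->b; bac->bb; cbc->; ccc->bb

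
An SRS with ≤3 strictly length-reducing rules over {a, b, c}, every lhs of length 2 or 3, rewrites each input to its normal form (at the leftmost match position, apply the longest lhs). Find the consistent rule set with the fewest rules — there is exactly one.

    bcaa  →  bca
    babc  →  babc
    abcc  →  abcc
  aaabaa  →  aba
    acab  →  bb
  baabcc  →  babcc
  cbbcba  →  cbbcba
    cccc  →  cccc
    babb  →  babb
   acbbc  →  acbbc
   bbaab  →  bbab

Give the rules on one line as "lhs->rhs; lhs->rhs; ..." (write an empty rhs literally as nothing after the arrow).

  | bcaa => bca
  | babc
  | abcc
  | aaabaa => aabaa => abaa => aba

aa->a; aca->b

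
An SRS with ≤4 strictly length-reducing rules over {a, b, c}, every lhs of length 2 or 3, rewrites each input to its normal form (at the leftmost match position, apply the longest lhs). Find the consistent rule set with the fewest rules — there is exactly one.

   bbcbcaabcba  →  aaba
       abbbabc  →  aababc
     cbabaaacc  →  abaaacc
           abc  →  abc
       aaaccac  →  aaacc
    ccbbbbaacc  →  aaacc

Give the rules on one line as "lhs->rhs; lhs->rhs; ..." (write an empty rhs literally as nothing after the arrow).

  | bbcbcaabcba => acbcaabcba => acaabcba => aabcba => aaba
  | abbbabc => aababc
  | cbabaaacc => abaaacc
  | abc

bb->a; ca->; cb->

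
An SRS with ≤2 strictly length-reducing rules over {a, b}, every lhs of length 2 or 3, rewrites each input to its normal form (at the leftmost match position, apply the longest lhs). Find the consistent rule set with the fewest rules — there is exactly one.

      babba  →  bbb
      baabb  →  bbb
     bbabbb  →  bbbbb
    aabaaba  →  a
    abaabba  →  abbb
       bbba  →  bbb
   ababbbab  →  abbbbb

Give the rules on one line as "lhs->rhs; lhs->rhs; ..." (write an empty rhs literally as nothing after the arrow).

  | babba => bbba => bbb
  | baabb => babb => bbb
  | bbabbb => bbbbb
  | aabaaba => aaba => a

aab->; ba->b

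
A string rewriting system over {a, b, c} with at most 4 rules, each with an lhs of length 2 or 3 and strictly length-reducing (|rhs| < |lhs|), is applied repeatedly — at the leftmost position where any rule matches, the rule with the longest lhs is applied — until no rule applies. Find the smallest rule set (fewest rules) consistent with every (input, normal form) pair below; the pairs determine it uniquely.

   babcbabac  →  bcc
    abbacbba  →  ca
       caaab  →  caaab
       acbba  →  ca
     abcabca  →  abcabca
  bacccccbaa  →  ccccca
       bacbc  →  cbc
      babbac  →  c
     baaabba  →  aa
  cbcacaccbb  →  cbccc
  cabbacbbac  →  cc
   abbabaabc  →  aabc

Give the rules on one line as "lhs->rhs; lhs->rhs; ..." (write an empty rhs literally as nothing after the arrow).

  | babcbabac => bcbabac => bcbac => bcc
  | abbacbba => acacbba => acbba => bba => ca
  | caaab
  | acbba => bba => ca

ac->; ba->; bb->c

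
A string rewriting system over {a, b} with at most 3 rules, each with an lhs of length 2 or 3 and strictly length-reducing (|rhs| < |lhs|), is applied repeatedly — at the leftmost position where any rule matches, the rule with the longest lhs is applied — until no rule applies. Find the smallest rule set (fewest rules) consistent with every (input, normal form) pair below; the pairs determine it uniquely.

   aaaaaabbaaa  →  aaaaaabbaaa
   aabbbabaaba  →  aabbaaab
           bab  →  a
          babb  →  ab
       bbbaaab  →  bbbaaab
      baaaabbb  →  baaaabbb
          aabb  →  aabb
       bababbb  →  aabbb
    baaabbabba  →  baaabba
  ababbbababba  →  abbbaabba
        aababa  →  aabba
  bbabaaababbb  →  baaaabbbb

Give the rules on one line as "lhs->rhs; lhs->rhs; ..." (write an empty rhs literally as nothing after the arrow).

aba->ab; bab->a

  | aaaaaabbaaa
  | aabbbabaaba => aabbaaaba => aabbaaab
  | bab => a
  | babb => ab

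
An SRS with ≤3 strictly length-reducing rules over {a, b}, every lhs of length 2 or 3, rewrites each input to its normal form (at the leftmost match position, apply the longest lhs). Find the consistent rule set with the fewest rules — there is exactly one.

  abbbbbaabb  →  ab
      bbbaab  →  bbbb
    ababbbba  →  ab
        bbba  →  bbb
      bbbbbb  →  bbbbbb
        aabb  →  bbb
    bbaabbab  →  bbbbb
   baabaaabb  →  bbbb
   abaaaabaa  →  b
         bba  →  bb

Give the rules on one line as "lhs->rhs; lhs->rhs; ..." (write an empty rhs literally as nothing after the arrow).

aa->b; abb->a; ba->b

  | abbbbbaabb => abbbaabb => abaabb => ababb => abbb => ab
  | bbbaab => bbbab => bbbb
  | ababbbba => abbbbba => abbba => aba => ab
  | bbba => bbb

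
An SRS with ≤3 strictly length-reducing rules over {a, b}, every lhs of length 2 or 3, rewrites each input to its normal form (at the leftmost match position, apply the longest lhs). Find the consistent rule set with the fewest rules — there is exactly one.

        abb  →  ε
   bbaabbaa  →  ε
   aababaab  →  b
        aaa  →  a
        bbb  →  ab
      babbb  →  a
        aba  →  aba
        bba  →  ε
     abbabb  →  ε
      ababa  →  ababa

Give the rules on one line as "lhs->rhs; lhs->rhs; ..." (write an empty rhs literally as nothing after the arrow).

aa->; bb->a

  | abb => aa => ε
  | bbaabbaa => aaabbaa => abbaa => aaaa => aa => ε
  | aababaab => babaab => babb => baa => b
  | aaa => a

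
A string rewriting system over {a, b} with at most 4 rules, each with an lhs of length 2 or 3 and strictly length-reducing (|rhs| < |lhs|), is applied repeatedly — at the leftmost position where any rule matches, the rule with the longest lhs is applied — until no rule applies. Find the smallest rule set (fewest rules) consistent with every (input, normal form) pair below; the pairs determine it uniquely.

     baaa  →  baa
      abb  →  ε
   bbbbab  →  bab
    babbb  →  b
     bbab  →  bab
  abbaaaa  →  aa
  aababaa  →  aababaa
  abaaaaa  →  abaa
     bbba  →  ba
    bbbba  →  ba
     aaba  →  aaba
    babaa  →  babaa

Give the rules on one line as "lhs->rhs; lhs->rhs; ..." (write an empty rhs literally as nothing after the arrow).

  | baaa => baa
  | abb => ε
  | bbbbab => bbbab => bbab => bab
  | babbb => bb => b

aaa->aa; abb->; bb->b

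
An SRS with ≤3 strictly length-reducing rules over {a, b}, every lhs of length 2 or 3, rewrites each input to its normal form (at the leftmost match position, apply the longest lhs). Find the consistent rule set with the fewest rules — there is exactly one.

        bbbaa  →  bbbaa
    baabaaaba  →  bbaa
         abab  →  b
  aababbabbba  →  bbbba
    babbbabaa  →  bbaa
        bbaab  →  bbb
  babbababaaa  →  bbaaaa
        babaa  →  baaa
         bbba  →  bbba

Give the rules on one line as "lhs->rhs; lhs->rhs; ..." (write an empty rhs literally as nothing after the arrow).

aab->b; ab->a

  | bbbaa
  | baabaaaba => bbaaaba => bbaba => bbaa
  | abab => aab => b
  | aababbabbba => babbabbba => bababbba => baabbba => bbbba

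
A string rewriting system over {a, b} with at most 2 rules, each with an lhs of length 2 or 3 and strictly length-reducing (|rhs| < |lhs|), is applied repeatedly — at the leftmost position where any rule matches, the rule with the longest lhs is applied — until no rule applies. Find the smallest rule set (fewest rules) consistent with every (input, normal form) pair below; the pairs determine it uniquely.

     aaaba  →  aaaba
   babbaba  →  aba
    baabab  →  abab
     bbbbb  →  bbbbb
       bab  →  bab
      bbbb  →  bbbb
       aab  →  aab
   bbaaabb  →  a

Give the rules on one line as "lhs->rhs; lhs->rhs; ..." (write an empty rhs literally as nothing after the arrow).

  | aaaba
  | babbaba => baaba => aba
  | baabab => abab
  | bbbbb

abb->a; baa->a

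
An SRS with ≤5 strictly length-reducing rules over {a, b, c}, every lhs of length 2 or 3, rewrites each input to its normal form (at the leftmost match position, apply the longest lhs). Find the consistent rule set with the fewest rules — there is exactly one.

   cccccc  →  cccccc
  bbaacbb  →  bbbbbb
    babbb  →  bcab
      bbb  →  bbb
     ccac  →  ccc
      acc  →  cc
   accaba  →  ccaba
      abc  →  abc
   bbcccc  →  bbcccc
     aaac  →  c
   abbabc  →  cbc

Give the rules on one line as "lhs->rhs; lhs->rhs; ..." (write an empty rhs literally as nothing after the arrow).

  | cccccc
  | bbaacbb => bbbbbb
  | babbb => bcab
  | bbb

aa->; aac->bb; abb->ca; ac->c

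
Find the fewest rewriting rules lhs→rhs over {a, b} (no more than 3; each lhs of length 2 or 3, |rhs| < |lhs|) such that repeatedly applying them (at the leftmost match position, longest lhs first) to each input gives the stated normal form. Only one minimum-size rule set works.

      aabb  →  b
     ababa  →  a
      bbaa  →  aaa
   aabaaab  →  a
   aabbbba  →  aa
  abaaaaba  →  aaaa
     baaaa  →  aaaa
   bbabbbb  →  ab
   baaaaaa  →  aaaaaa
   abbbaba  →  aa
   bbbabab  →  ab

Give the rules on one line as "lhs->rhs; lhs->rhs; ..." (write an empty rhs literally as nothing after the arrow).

  | aabb => b
  | ababa => aaba => a
  | bbaa => aaa
  | aabaaab => aaab => a

aab->; ba->a; bb->a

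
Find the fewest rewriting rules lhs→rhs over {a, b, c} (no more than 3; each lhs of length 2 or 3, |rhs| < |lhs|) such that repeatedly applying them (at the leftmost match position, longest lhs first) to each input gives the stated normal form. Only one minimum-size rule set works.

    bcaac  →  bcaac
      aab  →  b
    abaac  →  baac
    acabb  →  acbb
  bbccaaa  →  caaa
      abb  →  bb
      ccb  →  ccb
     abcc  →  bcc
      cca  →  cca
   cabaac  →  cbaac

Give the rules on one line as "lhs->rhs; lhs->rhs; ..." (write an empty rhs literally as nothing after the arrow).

  | bcaac
  | aab => ab => b
  | abaac => baac
  | acabb => acbb

ab->b; bbc->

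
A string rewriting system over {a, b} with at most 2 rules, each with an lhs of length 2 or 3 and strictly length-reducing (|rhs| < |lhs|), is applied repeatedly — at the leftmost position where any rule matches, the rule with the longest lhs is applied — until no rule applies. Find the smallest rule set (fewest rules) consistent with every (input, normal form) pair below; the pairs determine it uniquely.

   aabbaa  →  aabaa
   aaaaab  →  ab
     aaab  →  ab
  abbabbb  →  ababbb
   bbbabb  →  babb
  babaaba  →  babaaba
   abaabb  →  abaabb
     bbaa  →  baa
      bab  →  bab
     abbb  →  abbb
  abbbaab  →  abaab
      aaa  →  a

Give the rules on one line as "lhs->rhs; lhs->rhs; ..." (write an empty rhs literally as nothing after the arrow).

aaa->a; bba->ba

  | aabbaa => aabaa
  | aaaaab => aaab => ab
  | aaab => ab
  | abbabbb => ababbb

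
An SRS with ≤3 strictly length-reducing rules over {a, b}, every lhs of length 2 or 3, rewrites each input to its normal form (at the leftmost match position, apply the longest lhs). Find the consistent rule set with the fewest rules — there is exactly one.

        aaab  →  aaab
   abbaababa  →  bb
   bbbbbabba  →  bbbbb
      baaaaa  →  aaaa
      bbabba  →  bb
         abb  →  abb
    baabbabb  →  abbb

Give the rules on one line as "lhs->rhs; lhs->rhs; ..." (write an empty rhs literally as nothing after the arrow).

  | aaab
  | abbaababa => abababa => bbbaba => bbba => bb
  | bbbbbabba => bbbbbba => bbbbb
  | baaaaa => aaaa

aba->bb; ba->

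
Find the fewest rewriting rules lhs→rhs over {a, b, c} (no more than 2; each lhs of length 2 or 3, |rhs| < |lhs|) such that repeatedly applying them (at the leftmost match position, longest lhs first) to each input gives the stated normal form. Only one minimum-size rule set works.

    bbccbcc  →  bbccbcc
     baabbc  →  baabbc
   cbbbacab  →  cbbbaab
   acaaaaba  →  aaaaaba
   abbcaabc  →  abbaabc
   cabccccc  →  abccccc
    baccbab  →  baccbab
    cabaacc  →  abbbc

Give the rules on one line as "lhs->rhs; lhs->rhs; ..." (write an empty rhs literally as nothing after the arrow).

  | bbccbcc
  | baabbc
  | cbbbacab => cbbbaab
  | acaaaaba => aaaaaba

aac->bb; ca->a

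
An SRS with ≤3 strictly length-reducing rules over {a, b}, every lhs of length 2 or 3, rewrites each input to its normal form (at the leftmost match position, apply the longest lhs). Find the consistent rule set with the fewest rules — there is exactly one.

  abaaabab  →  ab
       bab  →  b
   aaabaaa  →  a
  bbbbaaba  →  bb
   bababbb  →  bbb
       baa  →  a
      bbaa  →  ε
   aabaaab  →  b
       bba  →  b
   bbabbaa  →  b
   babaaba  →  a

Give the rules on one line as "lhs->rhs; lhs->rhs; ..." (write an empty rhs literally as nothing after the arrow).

aa->; ba->

  | abaaabab => aaabab => abab => ab
  | bab => b
  | aaabaaa => abaaa => aaa => a
  | bbbbaaba => bbbaba => bbba => bb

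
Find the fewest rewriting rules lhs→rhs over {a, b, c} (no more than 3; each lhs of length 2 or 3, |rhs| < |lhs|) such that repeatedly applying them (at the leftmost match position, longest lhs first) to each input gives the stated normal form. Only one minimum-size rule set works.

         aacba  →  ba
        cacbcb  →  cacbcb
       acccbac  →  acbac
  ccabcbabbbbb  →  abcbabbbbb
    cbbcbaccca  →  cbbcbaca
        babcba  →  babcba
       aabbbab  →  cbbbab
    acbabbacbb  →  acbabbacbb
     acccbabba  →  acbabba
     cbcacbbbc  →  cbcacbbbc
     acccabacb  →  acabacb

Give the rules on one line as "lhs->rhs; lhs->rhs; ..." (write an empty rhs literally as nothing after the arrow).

aa->c; cc->

  | aacba => ccba => ba
  | cacbcb
  | acccbac => acbac
  | ccabcbabbbbb => abcbabbbbb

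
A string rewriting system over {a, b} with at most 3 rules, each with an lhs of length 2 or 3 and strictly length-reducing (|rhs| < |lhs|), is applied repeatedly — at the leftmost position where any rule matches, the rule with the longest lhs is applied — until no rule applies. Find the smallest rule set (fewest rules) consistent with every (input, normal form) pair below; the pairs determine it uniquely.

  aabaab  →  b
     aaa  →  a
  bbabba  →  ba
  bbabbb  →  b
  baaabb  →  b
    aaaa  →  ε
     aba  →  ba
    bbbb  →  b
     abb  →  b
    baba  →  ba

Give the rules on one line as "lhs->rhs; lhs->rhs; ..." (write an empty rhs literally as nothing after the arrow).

  | aabaab => baab => bb => b
  | aaa => a
  | bbabba => babba => bbba => bba => ba
  | bbabbb => babbb => bbbb => bbb => bb => b

aa->; ab->b; bb->b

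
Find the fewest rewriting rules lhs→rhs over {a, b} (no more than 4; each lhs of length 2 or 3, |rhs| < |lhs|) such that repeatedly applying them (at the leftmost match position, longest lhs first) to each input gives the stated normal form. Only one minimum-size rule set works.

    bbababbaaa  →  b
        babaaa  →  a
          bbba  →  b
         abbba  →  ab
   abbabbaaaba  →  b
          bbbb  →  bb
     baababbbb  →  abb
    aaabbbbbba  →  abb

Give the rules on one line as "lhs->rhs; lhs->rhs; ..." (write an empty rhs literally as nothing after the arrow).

aa->; ba->b; bab->aa; bbb->b

  | bbababbaaa => baaabbaaa => baabbaaa => babbaaa => aabaaa => baaa => baa => ba => b
  | babaaa => aaaaa => aaa => a
  | bbba => ba => b
  | abbba => aba => ab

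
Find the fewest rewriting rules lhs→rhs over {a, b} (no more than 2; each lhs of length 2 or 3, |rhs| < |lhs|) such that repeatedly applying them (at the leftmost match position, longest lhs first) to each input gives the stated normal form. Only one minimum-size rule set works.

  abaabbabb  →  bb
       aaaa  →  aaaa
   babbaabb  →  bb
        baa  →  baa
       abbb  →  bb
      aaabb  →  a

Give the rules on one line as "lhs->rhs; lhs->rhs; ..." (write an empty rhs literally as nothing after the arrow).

ab->; aba->

  | abaabbabb => abbabb => babb => bb
  | aaaa
  | babbaabb => bbaabb => bbab => bb
  | baa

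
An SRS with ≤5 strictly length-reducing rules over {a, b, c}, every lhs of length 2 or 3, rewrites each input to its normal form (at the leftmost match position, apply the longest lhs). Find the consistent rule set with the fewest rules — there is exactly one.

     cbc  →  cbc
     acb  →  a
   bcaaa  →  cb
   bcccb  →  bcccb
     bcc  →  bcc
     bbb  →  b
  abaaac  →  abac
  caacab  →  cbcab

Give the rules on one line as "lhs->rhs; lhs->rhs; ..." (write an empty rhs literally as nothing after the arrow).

  | cbc
  | acb => a
  | bcaaa => bcba => caa => cb
  | bcccb

aa->b; acb->a; bb->b; bcb->ca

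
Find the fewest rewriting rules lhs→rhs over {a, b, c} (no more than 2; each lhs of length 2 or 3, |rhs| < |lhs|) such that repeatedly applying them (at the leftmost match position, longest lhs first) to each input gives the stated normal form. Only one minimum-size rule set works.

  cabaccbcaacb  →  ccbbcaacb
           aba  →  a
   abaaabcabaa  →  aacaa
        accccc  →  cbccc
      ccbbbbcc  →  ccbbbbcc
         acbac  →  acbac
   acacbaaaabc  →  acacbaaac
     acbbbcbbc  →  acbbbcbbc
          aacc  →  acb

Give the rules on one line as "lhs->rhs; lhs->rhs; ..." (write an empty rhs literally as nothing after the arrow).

ab->; acc->cb

  | cabaccbcaacb => caccbcaacb => ccbbcaacb
  | aba => a
  | abaaabcabaa => aaabcabaa => aacabaa => aacaa
  | accccc => cbccc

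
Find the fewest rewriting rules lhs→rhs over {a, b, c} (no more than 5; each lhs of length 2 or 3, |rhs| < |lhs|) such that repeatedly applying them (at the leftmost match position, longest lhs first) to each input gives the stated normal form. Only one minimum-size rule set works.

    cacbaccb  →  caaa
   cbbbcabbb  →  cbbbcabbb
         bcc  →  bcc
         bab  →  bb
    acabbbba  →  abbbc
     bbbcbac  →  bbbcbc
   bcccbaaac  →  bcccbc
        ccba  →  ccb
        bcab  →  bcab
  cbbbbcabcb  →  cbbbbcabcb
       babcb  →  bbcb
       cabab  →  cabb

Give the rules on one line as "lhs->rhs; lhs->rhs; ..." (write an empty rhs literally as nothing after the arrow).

ac->; acb->aa; ba->b; bba->bc

  | cacbaccb => caaaccb => caacb => caaa
  | cbbbcabbb
  | bcc
  | bab => bb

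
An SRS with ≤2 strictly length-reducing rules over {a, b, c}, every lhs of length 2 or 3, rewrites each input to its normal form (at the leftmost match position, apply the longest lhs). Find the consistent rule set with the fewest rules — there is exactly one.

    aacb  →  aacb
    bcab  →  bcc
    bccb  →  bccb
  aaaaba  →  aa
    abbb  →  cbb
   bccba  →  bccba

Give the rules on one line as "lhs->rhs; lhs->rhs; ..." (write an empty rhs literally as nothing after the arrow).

ab->c; aca->

  | aacb
  | bcab => bcc
  | bccb
  | aaaaba => aaaca => aa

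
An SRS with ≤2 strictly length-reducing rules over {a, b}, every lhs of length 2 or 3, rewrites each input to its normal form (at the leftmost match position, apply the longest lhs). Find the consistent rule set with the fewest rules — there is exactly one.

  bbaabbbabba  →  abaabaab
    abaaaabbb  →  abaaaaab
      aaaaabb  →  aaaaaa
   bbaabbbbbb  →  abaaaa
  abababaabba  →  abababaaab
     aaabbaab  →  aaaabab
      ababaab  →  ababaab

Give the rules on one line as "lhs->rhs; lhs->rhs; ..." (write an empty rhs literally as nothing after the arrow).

bb->a; bba->ab

  | bbaabbbabba => ababbbabba => abaababba => abaabaab
  | abaaaabbb => abaaaaab
  | aaaaabb => aaaaaa
  | bbaabbbbbb => ababbbbbb => abaabbbb => abaaabb => abaaaa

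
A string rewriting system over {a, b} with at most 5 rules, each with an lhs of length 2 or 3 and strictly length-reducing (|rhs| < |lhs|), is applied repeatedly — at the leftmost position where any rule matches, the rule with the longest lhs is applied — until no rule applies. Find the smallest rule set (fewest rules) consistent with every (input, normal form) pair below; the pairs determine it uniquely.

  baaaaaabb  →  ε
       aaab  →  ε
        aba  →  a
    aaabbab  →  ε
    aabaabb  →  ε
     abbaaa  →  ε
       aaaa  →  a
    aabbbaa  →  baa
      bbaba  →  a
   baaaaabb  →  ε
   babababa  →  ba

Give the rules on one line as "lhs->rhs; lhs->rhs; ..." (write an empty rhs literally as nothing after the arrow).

aaa->bb; ab->; bb->; bbb->bb

  | baaaaaabb => bbbaaabb => bbaaabb => aaabb => bbbb => bbb => bb => ε
  | aaab => bbb => bb => ε
  | aba => a
  | aaabbab => bbbbab => bbbab => bbab => ab => ε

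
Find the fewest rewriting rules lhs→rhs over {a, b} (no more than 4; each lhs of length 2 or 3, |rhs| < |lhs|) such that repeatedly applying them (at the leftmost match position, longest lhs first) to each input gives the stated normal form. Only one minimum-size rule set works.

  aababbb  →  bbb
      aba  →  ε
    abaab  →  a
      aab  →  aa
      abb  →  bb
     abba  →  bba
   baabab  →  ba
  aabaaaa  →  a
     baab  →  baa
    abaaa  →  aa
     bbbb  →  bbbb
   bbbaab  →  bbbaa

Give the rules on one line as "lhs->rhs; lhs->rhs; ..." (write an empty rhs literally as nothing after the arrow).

  | aababbb => abbb => bbb
  | aba => ε
  | abaab => ab => a
  | aab => aa

aaa->; ab->a; aba->; abb->bb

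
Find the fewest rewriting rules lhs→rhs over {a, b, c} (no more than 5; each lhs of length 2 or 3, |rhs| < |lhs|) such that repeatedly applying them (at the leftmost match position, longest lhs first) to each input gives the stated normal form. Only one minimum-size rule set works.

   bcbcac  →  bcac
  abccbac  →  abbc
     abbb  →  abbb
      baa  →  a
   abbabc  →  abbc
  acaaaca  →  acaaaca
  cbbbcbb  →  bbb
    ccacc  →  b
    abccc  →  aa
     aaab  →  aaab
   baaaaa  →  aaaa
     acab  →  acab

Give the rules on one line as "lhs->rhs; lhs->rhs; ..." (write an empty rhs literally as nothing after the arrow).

  | bcbcac => bcac
  | abccbac => abbbac => abbc
  | abbb
  | baa => a

ba->; cb->; cc->b; ccc->aa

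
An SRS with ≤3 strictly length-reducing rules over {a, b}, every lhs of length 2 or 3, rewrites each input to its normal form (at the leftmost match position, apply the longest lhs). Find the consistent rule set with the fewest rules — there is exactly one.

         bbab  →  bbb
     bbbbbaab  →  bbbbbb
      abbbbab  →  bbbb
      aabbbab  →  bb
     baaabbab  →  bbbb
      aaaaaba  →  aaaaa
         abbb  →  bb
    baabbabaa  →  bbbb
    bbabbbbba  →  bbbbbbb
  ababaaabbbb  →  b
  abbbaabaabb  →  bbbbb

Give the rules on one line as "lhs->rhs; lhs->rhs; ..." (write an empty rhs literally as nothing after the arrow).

ab->; ba->b

  | bbab => bbb
  | bbbbbaab => bbbbbab => bbbbbb
  | abbbbab => bbbab => bbbb
  | aabbbab => abbab => bab => bb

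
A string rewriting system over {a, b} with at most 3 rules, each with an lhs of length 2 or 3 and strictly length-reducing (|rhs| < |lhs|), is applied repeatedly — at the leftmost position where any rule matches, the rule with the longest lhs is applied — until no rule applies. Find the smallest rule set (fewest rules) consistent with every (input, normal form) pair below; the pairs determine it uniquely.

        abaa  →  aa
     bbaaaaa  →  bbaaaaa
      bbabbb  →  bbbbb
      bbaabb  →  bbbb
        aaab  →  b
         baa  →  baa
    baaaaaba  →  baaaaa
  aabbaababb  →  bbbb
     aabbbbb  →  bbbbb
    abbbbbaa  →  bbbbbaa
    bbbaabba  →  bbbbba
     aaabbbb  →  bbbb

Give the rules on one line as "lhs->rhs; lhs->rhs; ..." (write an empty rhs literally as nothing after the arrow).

  | abaa => aa
  | bbaaaaa
  | bbabbb => bbbbb
  | bbaabb => bbabb => bbbb

ab->b; aba->a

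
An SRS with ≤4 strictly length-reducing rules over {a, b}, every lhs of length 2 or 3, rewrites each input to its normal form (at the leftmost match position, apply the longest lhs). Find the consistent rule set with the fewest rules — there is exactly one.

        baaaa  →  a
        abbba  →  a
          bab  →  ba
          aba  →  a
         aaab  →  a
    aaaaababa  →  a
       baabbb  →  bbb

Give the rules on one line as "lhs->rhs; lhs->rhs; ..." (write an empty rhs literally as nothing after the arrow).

aa->a; ab->a; baa->

  | baaaa => aa => a
  | abbba => abba => aba => aa => a
  | bab => ba
  | aba => aa => a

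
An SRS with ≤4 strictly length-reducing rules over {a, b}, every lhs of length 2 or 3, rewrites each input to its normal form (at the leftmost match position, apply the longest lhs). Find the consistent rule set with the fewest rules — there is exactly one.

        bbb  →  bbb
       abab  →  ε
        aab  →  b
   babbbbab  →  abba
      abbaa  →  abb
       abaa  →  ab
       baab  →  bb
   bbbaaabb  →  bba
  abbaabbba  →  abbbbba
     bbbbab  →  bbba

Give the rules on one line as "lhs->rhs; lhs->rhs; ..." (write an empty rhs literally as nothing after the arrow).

aa->; aaa->ba; bab->a

  | bbb
  | abab => aa => ε
  | aab => b
  | babbbbab => abbbab => abba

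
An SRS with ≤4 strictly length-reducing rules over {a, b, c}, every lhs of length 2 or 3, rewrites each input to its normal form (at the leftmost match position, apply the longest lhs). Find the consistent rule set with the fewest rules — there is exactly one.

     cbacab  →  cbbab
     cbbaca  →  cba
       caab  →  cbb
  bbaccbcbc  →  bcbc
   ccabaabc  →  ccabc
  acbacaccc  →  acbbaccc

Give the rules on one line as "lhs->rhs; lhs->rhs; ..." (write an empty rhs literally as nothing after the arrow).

aa->b; aca->ba; bbb->b; ccb->a

  | cbacab => cbbab
  | cbbaca => cbbba => cba
  | caab => cbb
  | bbaccbcbc => bbaacbc => bbbcbc => bcbc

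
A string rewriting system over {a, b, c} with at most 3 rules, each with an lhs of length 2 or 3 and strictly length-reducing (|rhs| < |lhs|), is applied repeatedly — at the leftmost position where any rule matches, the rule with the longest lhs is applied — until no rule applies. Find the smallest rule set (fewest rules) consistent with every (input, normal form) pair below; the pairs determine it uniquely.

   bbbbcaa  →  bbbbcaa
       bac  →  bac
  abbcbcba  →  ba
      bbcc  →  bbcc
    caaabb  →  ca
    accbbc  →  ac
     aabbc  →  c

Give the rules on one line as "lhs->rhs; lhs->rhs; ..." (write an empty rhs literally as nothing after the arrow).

  | bbbbcaa
  | bac
  | abbcbcba => bcbcba => bcba => ba
  | bbcc

ab->; cb->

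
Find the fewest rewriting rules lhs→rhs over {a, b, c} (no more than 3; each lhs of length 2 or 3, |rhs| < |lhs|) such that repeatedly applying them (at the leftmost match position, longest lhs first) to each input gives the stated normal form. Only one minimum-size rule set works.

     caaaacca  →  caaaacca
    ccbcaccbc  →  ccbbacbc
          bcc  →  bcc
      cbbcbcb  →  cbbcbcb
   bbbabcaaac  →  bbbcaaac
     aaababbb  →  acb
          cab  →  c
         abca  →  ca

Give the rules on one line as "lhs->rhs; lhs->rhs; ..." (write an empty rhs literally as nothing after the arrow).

ab->; abb->bc; cac->ba

  | caaaacca
  | ccbcaccbc => ccbbacbc
  | bcc
  | cbbcbcb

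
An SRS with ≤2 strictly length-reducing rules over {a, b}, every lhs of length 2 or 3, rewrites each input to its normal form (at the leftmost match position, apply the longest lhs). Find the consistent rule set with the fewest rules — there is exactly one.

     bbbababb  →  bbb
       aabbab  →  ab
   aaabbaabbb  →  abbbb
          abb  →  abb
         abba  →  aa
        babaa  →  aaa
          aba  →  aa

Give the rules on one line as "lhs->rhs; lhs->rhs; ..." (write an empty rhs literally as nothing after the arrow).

aab->bb; ba->a

  | bbbababb => bbababb => bababb => ababb => aabb => bbb
  | aabbab => bbbab => bbab => bab => ab
  | aaabbaabbb => abbbaabbb => abbaabbb => abaabbb => aaabbb => abbbb
  | abb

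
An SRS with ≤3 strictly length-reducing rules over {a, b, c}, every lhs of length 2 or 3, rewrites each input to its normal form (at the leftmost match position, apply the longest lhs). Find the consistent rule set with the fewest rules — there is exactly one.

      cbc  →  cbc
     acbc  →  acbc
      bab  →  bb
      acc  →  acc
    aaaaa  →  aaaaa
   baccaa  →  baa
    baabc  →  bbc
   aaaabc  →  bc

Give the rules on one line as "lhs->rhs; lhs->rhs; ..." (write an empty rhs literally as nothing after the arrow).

ab->b; cca->

  | cbc
  | acbc
  | bab => bb
  | acc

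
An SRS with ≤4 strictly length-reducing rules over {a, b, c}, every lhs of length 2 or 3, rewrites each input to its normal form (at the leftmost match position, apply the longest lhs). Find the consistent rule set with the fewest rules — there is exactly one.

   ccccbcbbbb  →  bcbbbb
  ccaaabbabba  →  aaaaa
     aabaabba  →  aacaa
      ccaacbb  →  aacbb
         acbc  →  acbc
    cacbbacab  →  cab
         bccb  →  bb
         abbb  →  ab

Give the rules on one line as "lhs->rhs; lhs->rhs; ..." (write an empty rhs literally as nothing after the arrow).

abb->a; ba->c; cc->

  | ccccbcbbbb => ccbcbbbb => bcbbbb
  | ccaaabbabba => aaabbabba => aaaabba => aaaaa
  | aabaabba => aacabba => aacaa
  | ccaacbb => aacbb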